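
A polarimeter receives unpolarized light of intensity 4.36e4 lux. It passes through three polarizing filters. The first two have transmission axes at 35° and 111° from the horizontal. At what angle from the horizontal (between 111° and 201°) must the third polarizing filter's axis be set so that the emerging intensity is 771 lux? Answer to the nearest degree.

θ ≈ 150°

Unpolarized light through the first polarizer → I₁ = ½ I₀, now polarized at 35°.
I₂ = I₁ cos²(111° − 35°) = 0.5 I₀ · cos²(76°) = 0.02926 I₀.
Target fraction: 771 / 4.36e4 lux = 0.01768 of I₀.
Need I₃/I₀ = 0.01768, so cos²(θ − 111°) = 0.01768 / 0.02926 = 0.6043.
θ − 111° = arccos(√0.6043) = 39.0°, giving θ ≈ 111 + 39.0 = 150.0°.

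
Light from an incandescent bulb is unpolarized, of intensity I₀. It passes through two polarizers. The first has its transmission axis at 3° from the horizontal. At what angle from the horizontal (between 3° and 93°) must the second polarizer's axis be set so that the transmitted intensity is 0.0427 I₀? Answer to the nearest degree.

Unpolarized light through the first polarizer → I₁ = ½ I₀, now polarized at 3°.
Need I₂/I₀ = 0.0427, so cos²(θ − 3°) = 0.0427 / 0.5 = 0.0854.
θ − 3° = arccos(√0.0854) = 73.0°, giving θ ≈ 3 + 73.0 = 76.0°.

θ ≈ 76°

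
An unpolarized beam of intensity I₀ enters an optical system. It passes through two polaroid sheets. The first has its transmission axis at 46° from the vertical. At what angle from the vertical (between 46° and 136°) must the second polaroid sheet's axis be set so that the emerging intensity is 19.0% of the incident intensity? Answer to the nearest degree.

Unpolarized light through the first polarizer → I₁ = ½ I₀, now polarized at 46°.
Need I₂/I₀ = 0.19, so cos²(θ − 46°) = 0.19 / 0.5 = 0.38.
θ − 46° = arccos(√0.38) = 51.9°, giving θ ≈ 46 + 51.9 = 97.9°.

θ ≈ 98°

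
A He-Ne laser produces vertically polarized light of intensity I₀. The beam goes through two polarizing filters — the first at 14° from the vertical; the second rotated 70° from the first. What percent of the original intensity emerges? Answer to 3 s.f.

I₁ = I₀ cos²(14° − 0°) = I₀ cos²(14°) = 0.9415 I₀.
I₂ = I₁ cos²(70°) = 0.9415 · 0.117 I₀ = 0.1101 I₀.
That is 11.01% of the incident intensity.

≈ 11.0%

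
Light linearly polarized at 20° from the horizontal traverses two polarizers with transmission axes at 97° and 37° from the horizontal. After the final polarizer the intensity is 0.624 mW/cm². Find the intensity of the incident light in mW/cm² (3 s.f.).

By Malus's law, I₁ = I₀ cos²(97° − 20°) = I₀ cos²(77°) = 0.0506 I₀.
I₂ = I₁ cos²(37° − 97°) = 0.0506 I₀ · cos²(60°) = 0.01265 I₀.
So 0.624 mW/cm² = 0.01265 I₀, giving I₀ = 0.624/0.01265 = 49.33 mW/cm².

I₀ ≈ 49.3 mW/cm²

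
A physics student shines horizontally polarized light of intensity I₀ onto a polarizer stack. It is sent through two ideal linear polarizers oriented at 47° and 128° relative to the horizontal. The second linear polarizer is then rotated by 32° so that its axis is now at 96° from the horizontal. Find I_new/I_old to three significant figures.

I_new/I_old ≈ 17.6

Before rotation:
By Malus's law, I₁ = I₀ cos²(47° − 0°) = I₀ cos²(47°) = 0.4651 I₀.
I₂ = I₁ cos²(128° − 47°) = 0.4651 I₀ · cos²(81°) = 0.01138 I₀.
After rotation:
I₁ = I₀ cos²(47° − 0°) = I₀ cos²(47°) = 0.4651 I₀.
I₂ = I₁ cos²(96° − 47°) = 0.4651 I₀ · cos²(49°) = 0.2002 I₀.
Ratio = 0.2002 / 0.01138 = 17.59.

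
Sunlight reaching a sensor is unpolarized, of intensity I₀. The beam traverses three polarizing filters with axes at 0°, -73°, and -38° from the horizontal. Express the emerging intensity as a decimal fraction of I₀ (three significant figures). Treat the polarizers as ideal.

Unpolarized light through the first polarizer → I₁ = ½ I₀, now polarized at 0°.
I₂ = I₁ cos²(-73° − 0°) = 0.5 I₀ · cos²(73°) = 0.04274 I₀.
I₃ = I₂ cos²(-38° + 73°) = 0.04274 I₀ · cos²(35°) = 0.02868 I₀.
Transmitted fraction = 0.02868.

≈ 0.0287 I₀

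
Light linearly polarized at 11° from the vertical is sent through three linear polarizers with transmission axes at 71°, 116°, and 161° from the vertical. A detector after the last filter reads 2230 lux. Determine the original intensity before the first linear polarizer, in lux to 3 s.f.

I₀ ≈ 3.57e4 lux

I₁ = I₀ cos²(71° − 11°) = I₀ cos²(60°) = 0.25 I₀.
I₂ = I₁ cos²(116° − 71°) = 0.25 I₀ · cos²(45°) = 0.125 I₀.
I₃ = I₂ cos²(161° − 116°) = 0.125 I₀ · cos²(45°) = 0.0625 I₀.
So 2230 lux = 0.0625 I₀, giving I₀ = 2230/0.0625 = 3.568e+04 lux.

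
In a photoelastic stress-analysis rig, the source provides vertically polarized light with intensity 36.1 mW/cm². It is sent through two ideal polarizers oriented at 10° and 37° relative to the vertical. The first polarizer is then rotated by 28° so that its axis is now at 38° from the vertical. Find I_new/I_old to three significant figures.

I_new/I_old ≈ 0.806

Before rotation:
I₁ = I₀ cos²(10° − 0°) = I₀ cos²(10°) = 0.9698 I₀.
I₂ = I₁ cos²(37° − 10°) = 0.9698 I₀ · cos²(27°) = 0.77 I₀.
After rotation:
I₁ = I₀ cos²(38° − 0°) = I₀ cos²(38°) = 0.621 I₀.
I₂ = I₁ cos²(37° − 38°) = 0.621 I₀ · cos²(1°) = 0.6208 I₀.
Ratio = 0.6208 / 0.77 = 0.8062.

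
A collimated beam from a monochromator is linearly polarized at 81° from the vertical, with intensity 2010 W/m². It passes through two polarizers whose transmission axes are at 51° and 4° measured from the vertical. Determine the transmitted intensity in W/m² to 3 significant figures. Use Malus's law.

I ≈ 701 W/m²

By Malus's law, I₁ = 2010 W/m² · cos²(30°) = 1508 W/m².
I₂ = I₁ · cos²(47°) = 1508 · 0.4651 = 701.2 W/m².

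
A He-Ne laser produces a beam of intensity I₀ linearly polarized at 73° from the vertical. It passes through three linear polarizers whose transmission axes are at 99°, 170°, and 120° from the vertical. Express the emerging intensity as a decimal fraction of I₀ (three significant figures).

By Malus's law, I₁ = I₀ cos²(99° − 73°) = I₀ cos²(26°) = 0.8078 I₀.
I₂ = I₁ cos²(170° − 99°) = 0.8078 I₀ · cos²(71°) = 0.08563 I₀.
I₃ = I₂ cos²(120° − 170°) = 0.08563 I₀ · cos²(50°) = 0.03538 I₀.
Transmitted fraction = 0.03538.

≈ 0.0354 I₀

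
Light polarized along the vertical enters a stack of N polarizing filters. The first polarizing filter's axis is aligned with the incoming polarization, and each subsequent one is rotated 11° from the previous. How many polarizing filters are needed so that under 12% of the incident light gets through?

N = 59

First polarizer is aligned with the polarization: full transmission.
Each further stage multiplies by cos²(11°) = 0.9636.
After N polarizers: T = 0.9636^(N−1). Require T < 0.12 ⇒ N−1 > ln(0.12)/ln(0.9636) = 57.17, so N−1 ≥ 58 and N = 59.
Check: N=59 gives T = 0.1164 < 0.12; N=58 gives T = 0.1208.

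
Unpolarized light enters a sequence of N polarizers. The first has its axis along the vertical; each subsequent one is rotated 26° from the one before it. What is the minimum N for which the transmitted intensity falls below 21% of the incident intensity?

N = 6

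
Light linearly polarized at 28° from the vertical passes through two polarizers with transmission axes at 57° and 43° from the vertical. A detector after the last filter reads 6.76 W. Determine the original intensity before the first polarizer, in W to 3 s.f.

I₁ = I₀ cos²(57° − 28°) = I₀ cos²(29°) = 0.765 I₀.
I₂ = I₁ cos²(43° − 57°) = 0.765 I₀ · cos²(14°) = 0.7202 I₀.
So 6.76 W = 0.7202 I₀, giving I₀ = 6.76/0.7202 = 9.386 W.

I₀ ≈ 9.39 W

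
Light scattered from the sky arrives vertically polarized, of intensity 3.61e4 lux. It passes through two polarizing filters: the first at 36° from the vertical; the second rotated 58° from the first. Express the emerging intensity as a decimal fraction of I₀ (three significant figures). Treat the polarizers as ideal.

I₁ = 3.61e4 lux · cos²(36°) = 2.363e+04 lux.
I₂ = I₁ · cos²(58°) = 2.363e+04 · 0.2808 = 6635 lux.
Transmitted fraction = 0.1838.

I/I₀ ≈ 0.184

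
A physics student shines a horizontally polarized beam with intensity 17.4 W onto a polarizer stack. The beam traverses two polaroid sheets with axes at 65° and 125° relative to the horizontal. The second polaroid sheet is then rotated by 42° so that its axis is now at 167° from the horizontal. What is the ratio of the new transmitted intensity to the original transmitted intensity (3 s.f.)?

Before rotation:
I₁ = I₀ cos²(65° − 0°) = I₀ cos²(65°) = 0.1786 I₀.
I₂ = I₁ cos²(125° − 65°) = 0.1786 I₀ · cos²(60°) = 0.04465 I₀.
After rotation:
I₁ = I₀ cos²(65° − 0°) = I₀ cos²(65°) = 0.1786 I₀.
Angle between axes 1 and 2: 78°. I₂ = 0.1786 I₀ · cos²(78°) = 0.007721 I₀.
Ratio = 0.007721 / 0.04465 = 0.1729.

I_new/I_old ≈ 0.173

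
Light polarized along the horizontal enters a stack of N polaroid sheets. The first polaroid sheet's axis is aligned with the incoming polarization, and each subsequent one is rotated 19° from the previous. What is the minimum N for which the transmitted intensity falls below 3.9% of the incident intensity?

First polarizer is aligned with the polarization: full transmission.
Each further stage multiplies by cos²(19°) = 0.894.
After N polarizers: T = 0.894^(N−1). Require T < 0.039 ⇒ N−1 > ln(0.039)/ln(0.894) = 28.95, so N−1 ≥ 29 and N = 30.
Check: N=30 gives T = 0.0388 < 0.039; N=29 gives T = 0.0434.

N = 30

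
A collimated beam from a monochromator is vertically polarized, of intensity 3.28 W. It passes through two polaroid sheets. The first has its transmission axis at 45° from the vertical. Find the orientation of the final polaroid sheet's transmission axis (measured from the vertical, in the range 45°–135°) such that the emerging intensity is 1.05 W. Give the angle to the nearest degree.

By Malus's law, I₁ = I₀ cos²(45° − 0°) = I₀ cos²(45°) = 0.5 I₀.
Target fraction: 1.05 / 3.28 W = 0.3201 of I₀.
Need I₂/I₀ = 0.3201, so cos²(θ − 45°) = 0.3201 / 0.5 = 0.6402.
θ − 45° = arccos(√0.6402) = 36.9°, giving θ ≈ 45 + 36.9 = 81.9°.

θ ≈ 82°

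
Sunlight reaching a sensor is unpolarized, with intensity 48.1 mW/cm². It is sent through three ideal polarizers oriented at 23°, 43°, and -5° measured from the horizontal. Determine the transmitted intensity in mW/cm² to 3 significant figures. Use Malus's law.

I ≈ 9.51 mW/cm²

Unpolarized light through the first polarizer → I₁ = 48.1 mW/cm²/2 = 24.05 mW/cm², polarized at 23°.
I₂ = I₁ · cos²(20°) = 24.05 · 0.883 = 21.24 mW/cm².
I₃ = I₂ · cos²(48°) = 21.24 · 0.4477 = 9.508 mW/cm².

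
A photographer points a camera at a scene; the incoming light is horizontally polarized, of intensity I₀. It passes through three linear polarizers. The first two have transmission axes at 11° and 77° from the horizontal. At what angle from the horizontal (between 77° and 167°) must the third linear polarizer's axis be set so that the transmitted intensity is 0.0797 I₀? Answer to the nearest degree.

θ ≈ 122°

By Malus's law, I₁ = I₀ cos²(11° − 0°) = I₀ cos²(11°) = 0.9636 I₀.
I₂ = I₁ cos²(77° − 11°) = 0.9636 I₀ · cos²(66°) = 0.1594 I₀.
Need I₃/I₀ = 0.0797, so cos²(θ − 77°) = 0.0797 / 0.1594 = 0.5.
θ − 77° = arccos(√0.5) = 45.0°, giving θ ≈ 77 + 45.0 = 122.0°.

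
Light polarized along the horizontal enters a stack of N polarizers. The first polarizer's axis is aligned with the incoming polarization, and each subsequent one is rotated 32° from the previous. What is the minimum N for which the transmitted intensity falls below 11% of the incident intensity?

First polarizer is aligned with the polarization: full transmission.
Each further stage multiplies by cos²(32°) = 0.7192.
After N polarizers: T = 0.7192^(N−1). Require T < 0.11 ⇒ N−1 > ln(0.11)/ln(0.7192) = 6.70, so N−1 ≥ 7 and N = 8.
Check: N=8 gives T = 0.09951 < 0.11; N=7 gives T = 0.1384.

N = 8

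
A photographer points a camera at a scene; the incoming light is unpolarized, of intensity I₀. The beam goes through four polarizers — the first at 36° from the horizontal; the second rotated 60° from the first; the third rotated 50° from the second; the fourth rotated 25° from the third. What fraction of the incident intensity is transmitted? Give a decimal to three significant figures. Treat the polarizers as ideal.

≈ 0.0424 I₀

Unpolarized light through the first polarizer → I₁ = ½ I₀, now polarized at 36°.
I₂ = I₁ cos²(60°) = 0.5 · 0.25 I₀ = 0.125 I₀.
I₃ = I₂ cos²(50°) = 0.125 · 0.4132 I₀ = 0.05165 I₀.
I₄ = I₃ cos²(25°) = 0.05165 · 0.8214 I₀ = 0.04242 I₀.
Transmitted fraction = 0.04242.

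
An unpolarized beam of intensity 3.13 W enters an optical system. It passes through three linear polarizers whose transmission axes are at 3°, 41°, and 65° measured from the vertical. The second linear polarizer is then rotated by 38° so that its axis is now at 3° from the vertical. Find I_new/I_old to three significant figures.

I_new/I_old ≈ 0.425

Before rotation:
Unpolarized light through the first polarizer → I₁ = ½ I₀, now polarized at 3°.
I₂ = I₁ cos²(41° − 3°) = 0.5 I₀ · cos²(38°) = 0.3105 I₀.
I₃ = I₂ cos²(65° − 41°) = 0.3105 I₀ · cos²(24°) = 0.2591 I₀.
After rotation:
Unpolarized light through the first polarizer → I₁ = ½ I₀, now polarized at 3°.
I₂ = I₁ cos²(3° − 3°) = 0.5 I₀ · cos²(0°) = 0.5 I₀.
I₃ = I₂ cos²(65° − 3°) = 0.5 I₀ · cos²(62°) = 0.1102 I₀.
Ratio = 0.1102 / 0.2591 = 0.4253.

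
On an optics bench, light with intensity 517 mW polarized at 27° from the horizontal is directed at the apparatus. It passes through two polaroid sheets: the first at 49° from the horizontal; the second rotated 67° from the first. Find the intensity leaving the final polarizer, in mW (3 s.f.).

I ≈ 67.9 mW

I₁ = 517 mW · cos²(22°) = 444.4 mW.
I₂ = I₁ · cos²(67°) = 444.4 · 0.1527 = 67.85 mW.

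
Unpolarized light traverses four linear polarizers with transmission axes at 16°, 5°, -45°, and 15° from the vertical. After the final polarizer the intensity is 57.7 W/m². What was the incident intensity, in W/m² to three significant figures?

I₀ ≈ 1160 W/m²

Unpolarized light through the first polarizer → I₁ = ½ I₀, now polarized at 16°.
I₂ = I₁ cos²(5° − 16°) = 0.5 I₀ · cos²(11°) = 0.4818 I₀.
I₃ = I₂ cos²(-45° − 5°) = 0.4818 I₀ · cos²(50°) = 0.1991 I₀.
I₄ = I₃ cos²(15° + 45°) = 0.1991 I₀ · cos²(60°) = 0.04977 I₀.
So 57.7 W/m² = 0.04977 I₀, giving I₀ = 57.7/0.04977 = 1159 W/m².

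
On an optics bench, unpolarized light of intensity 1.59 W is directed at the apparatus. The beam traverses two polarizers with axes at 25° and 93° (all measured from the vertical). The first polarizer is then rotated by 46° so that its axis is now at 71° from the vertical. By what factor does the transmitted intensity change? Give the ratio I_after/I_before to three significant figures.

Before rotation:
Unpolarized light through the first polarizer → I₁ = ½ I₀, now polarized at 25°.
I₂ = I₁ cos²(93° − 25°) = 0.5 I₀ · cos²(68°) = 0.07017 I₀.
After rotation:
Unpolarized light through the first polarizer → I₁ = ½ I₀, now polarized at 71°.
I₂ = I₁ cos²(93° − 71°) = 0.5 I₀ · cos²(22°) = 0.4298 I₀.
Ratio = 0.4298 / 0.07017 = 6.126.

I_new/I_old ≈ 6.13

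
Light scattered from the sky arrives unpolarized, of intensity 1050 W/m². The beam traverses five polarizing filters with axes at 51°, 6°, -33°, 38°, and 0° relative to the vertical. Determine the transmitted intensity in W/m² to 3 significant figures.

Unpolarized light through the first polarizer → I₁ = 1050 W/m²/2 = 525 W/m², polarized at 51°.
I₂ = I₁ · cos²(45°) = 525 · 0.5 = 262.5 W/m².
I₃ = I₂ · cos²(39°) = 262.5 · 0.604 = 158.5 W/m².
I₄ = I₃ · cos²(71°) = 158.5 · 0.106 = 16.8 W/m².
I₅ = I₄ · cos²(38°) = 16.8 · 0.621 = 10.43 W/m².

I ≈ 10.4 W/m²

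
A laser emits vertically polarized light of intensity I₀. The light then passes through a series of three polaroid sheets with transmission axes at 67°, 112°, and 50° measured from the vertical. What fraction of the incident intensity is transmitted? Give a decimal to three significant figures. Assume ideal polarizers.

≈ 0.0168 I₀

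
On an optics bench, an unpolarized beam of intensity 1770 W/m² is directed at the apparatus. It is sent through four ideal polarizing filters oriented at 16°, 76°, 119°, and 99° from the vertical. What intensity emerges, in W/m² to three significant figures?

I ≈ 104 W/m²

Unpolarized light through the first polarizer → I₁ = 1770 W/m²/2 = 885 W/m², polarized at 16°.
I₂ = I₁ · cos²(60°) = 885 · 0.25 = 221.3 W/m².
I₃ = I₂ · cos²(43°) = 221.3 · 0.5349 = 118.3 W/m².
I₄ = I₃ · cos²(20°) = 118.3 · 0.883 = 104.5 W/m².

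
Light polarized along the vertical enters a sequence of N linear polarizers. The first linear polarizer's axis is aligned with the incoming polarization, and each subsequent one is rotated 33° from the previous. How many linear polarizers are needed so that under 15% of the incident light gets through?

N = 7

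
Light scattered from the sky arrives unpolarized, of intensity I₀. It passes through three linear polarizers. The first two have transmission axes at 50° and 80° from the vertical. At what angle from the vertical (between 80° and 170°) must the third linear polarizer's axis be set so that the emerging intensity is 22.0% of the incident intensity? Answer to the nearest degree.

θ ≈ 120°

Unpolarized light through the first polarizer → I₁ = ½ I₀, now polarized at 50°.
I₂ = I₁ cos²(80° − 50°) = 0.5 I₀ · cos²(30°) = 0.375 I₀.
Need I₃/I₀ = 0.22, so cos²(θ − 80°) = 0.22 / 0.375 = 0.5867.
θ − 80° = arccos(√0.5867) = 40.0°, giving θ ≈ 80 + 40.0 = 120.0°.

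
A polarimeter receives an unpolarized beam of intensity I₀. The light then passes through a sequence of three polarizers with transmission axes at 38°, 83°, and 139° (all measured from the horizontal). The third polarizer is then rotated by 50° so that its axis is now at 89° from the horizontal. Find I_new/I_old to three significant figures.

I_new/I_old ≈ 3.16

Before rotation:
Unpolarized light through the first polarizer → I₁ = ½ I₀, now polarized at 38°.
I₂ = I₁ cos²(83° − 38°) = 0.5 I₀ · cos²(45°) = 0.25 I₀.
I₃ = I₂ cos²(139° − 83°) = 0.25 I₀ · cos²(56°) = 0.07817 I₀.
After rotation:
Unpolarized light through the first polarizer → I₁ = ½ I₀, now polarized at 38°.
I₂ = I₁ cos²(83° − 38°) = 0.5 I₀ · cos²(45°) = 0.25 I₀.
I₃ = I₂ cos²(89° − 83°) = 0.25 I₀ · cos²(6°) = 0.2473 I₀.
Ratio = 0.2473 / 0.07817 = 3.163.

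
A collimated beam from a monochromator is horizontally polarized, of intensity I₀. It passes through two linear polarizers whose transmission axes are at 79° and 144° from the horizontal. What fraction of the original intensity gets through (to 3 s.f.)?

≈ 0.00650 I₀

By Malus's law, I₁ = I₀ cos²(79° − 0°) = I₀ cos²(79°) = 0.03641 I₀.
I₂ = I₁ cos²(144° − 79°) = 0.03641 I₀ · cos²(65°) = 0.006503 I₀.
Transmitted fraction = 0.006503.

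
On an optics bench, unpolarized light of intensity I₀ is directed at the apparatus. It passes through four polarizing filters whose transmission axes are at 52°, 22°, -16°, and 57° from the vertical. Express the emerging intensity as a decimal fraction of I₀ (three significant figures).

Unpolarized light through the first polarizer → I₁ = ½ I₀, now polarized at 52°.
I₂ = I₁ cos²(22° − 52°) = 0.5 I₀ · cos²(30°) = 0.375 I₀.
I₃ = I₂ cos²(-16° − 22°) = 0.375 I₀ · cos²(38°) = 0.2329 I₀.
I₄ = I₃ cos²(57° + 16°) = 0.2329 I₀ · cos²(73°) = 0.01991 I₀.
Transmitted fraction = 0.01991.

≈ 0.0199 I₀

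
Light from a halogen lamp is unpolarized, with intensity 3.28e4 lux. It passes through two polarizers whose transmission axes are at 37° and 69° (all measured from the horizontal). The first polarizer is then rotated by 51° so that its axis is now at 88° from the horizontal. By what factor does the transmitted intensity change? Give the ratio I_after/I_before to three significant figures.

Before rotation:
Unpolarized light through the first polarizer → I₁ = ½ I₀, now polarized at 37°.
I₂ = I₁ cos²(69° − 37°) = 0.5 I₀ · cos²(32°) = 0.3596 I₀.
After rotation:
Unpolarized light through the first polarizer → I₁ = ½ I₀, now polarized at 88°.
I₂ = I₁ cos²(69° − 88°) = 0.5 I₀ · cos²(19°) = 0.447 I₀.
Ratio = 0.447 / 0.3596 = 1.243.

I_new/I_old ≈ 1.24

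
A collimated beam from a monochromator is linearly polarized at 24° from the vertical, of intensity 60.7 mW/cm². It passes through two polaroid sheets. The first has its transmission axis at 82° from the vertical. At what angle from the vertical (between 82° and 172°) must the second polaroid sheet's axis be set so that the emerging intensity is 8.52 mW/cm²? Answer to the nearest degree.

I₁ = I₀ cos²(82° − 24°) = I₀ cos²(58°) = 0.2808 I₀.
Target fraction: 8.52 / 60.7 mW/cm² = 0.1404 of I₀.
Need I₂/I₀ = 0.1404, so cos²(θ − 82°) = 0.1404 / 0.2808 = 0.4998.
θ − 82° = arccos(√0.4998) = 45.0°, giving θ ≈ 82 + 45.0 = 127.0°.

θ ≈ 127°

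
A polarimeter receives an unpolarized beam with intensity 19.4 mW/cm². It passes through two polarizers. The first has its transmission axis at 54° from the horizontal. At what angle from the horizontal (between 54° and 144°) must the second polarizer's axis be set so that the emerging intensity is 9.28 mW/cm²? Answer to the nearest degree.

Unpolarized light through the first polarizer → I₁ = ½ I₀, now polarized at 54°.
Target fraction: 9.28 / 19.4 mW/cm² = 0.4784 of I₀.
Need I₂/I₀ = 0.4784, so cos²(θ − 54°) = 0.4784 / 0.5 = 0.9567.
θ − 54° = arccos(√0.9567) = 12.0°, giving θ ≈ 54 + 12.0 = 66.0°.

θ ≈ 66°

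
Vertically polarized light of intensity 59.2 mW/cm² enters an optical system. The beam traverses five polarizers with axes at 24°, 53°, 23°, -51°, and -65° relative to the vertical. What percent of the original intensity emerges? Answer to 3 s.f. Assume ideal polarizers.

≈ 3.42%

By Malus's law, I₁ = 59.2 mW/cm² · cos²(24°) = 49.41 mW/cm².
I₂ = I₁ · cos²(29°) = 49.41 · 0.765 = 37.79 mW/cm².
I₃ = I₂ · cos²(30°) = 37.79 · 0.75 = 28.35 mW/cm².
I₄ = I₃ · cos²(74°) = 28.35 · 0.07598 = 2.154 mW/cm².
I₅ = I₄ · cos²(14°) = 2.154 · 0.9415 = 2.028 mW/cm².
That is 3.425% of the incident intensity.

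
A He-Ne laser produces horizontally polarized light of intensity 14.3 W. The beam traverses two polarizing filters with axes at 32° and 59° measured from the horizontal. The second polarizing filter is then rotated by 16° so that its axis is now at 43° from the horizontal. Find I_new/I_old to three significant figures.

Before rotation:
I₁ = I₀ cos²(32° − 0°) = I₀ cos²(32°) = 0.7192 I₀.
I₂ = I₁ cos²(59° − 32°) = 0.7192 I₀ · cos²(27°) = 0.571 I₀.
After rotation:
I₁ = I₀ cos²(32° − 0°) = I₀ cos²(32°) = 0.7192 I₀.
I₂ = I₁ cos²(43° − 32°) = 0.7192 I₀ · cos²(11°) = 0.693 I₀.
Ratio = 0.693 / 0.571 = 1.214.

I_new/I_old ≈ 1.21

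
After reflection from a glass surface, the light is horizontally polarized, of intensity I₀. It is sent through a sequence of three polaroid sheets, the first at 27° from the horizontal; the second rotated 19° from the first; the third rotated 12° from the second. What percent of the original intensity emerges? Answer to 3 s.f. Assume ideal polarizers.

I₁ = I₀ cos²(27° − 0°) = I₀ cos²(27°) = 0.7939 I₀.
I₂ = I₁ cos²(19°) = 0.7939 · 0.894 I₀ = 0.7097 I₀.
I₃ = I₂ cos²(12°) = 0.7097 · 0.9568 I₀ = 0.6791 I₀.
That is 67.91% of the incident intensity.

≈ 67.9%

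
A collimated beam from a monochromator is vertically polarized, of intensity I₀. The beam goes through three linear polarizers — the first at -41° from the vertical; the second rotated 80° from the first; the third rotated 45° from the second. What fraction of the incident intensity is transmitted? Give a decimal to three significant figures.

≈ 0.00859 I₀

I₁ = I₀ cos²(-41° − 0°) = I₀ cos²(41°) = 0.5696 I₀.
I₂ = I₁ cos²(80°) = 0.5696 · 0.03015 I₀ = 0.01718 I₀.
I₃ = I₂ cos²(45°) = 0.01718 · 0.5 I₀ = 0.008588 I₀.
Transmitted fraction = 0.008588.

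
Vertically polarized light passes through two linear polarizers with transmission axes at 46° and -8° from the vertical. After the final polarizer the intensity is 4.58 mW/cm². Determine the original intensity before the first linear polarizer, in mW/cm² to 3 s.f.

By Malus's law, I₁ = I₀ cos²(46° − 0°) = I₀ cos²(46°) = 0.4826 I₀.
I₂ = I₁ cos²(-8° − 46°) = 0.4826 I₀ · cos²(54°) = 0.1667 I₀.
So 4.58 mW/cm² = 0.1667 I₀, giving I₀ = 4.58/0.1667 = 27.47 mW/cm².

I₀ ≈ 27.5 mW/cm²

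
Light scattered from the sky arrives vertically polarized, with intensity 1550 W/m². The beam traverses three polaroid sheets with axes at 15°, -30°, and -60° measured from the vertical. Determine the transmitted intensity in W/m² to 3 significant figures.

I ≈ 542 W/m²

I₁ = 1550 W/m² · cos²(15°) = 1446 W/m².
I₂ = I₁ · cos²(45°) = 1446 · 0.5 = 723.1 W/m².
I₃ = I₂ · cos²(30°) = 723.1 · 0.75 = 542.3 W/m².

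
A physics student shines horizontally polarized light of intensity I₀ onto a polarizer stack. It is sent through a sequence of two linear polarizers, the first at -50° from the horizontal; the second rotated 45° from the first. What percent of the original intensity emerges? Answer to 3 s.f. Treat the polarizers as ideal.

I₁ = I₀ cos²(-50° − 0°) = I₀ cos²(50°) = 0.4132 I₀.
I₂ = I₁ cos²(45°) = 0.4132 · 0.5 I₀ = 0.2066 I₀.
That is 20.66% of the incident intensity.

≈ 20.7%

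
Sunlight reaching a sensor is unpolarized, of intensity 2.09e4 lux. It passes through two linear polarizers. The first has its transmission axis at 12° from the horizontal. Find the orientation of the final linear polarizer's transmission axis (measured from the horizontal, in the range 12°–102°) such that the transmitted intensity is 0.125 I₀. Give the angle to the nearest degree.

θ ≈ 72°

Unpolarized light through the first polarizer → I₁ = ½ I₀, now polarized at 12°.
Need I₂/I₀ = 0.125, so cos²(θ − 12°) = 0.125 / 0.5 = 0.25.
θ − 12° = arccos(√0.25) = 60.0°, giving θ ≈ 12 + 60.0 = 72.0°.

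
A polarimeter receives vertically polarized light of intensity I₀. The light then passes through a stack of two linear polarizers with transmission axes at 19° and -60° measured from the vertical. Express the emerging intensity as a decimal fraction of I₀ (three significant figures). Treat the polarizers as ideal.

I₁ = I₀ cos²(19° − 0°) = I₀ cos²(19°) = 0.894 I₀.
I₂ = I₁ cos²(-60° − 19°) = 0.894 I₀ · cos²(79°) = 0.03255 I₀.
Transmitted fraction = 0.03255.

≈ 0.0325 I₀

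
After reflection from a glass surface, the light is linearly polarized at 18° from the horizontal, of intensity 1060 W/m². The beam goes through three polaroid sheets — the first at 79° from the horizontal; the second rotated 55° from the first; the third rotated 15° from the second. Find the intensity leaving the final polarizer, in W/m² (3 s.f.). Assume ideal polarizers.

By Malus's law, I₁ = 1060 W/m² · cos²(61°) = 249.1 W/m².
I₂ = I₁ · cos²(55°) = 249.1 · 0.329 = 81.97 W/m².
I₃ = I₂ · cos²(15°) = 81.97 · 0.933 = 76.47 W/m².

I ≈ 76.5 W/m²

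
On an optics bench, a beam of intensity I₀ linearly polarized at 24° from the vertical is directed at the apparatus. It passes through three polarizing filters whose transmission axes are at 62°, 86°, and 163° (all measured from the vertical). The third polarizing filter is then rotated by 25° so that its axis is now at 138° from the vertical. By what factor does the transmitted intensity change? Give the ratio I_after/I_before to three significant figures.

I_new/I_old ≈ 7.49

Before rotation:
By Malus's law, I₁ = I₀ cos²(62° − 24°) = I₀ cos²(38°) = 0.621 I₀.
I₂ = I₁ cos²(86° − 62°) = 0.621 I₀ · cos²(24°) = 0.5182 I₀.
I₃ = I₂ cos²(163° − 86°) = 0.5182 I₀ · cos²(77°) = 0.02622 I₀.
After rotation:
I₁ = I₀ cos²(62° − 24°) = I₀ cos²(38°) = 0.621 I₀.
I₂ = I₁ cos²(86° − 62°) = 0.621 I₀ · cos²(24°) = 0.5182 I₀.
I₃ = I₂ cos²(138° − 86°) = 0.5182 I₀ · cos²(52°) = 0.1964 I₀.
Ratio = 0.1964 / 0.02622 = 7.49.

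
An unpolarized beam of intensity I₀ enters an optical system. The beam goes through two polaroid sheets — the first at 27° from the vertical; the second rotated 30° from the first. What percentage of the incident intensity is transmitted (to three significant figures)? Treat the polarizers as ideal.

Unpolarized light through the first polarizer → I₁ = ½ I₀, now polarized at 27°.
I₂ = I₁ cos²(30°) = 0.5 · 0.75 I₀ = 0.375 I₀.
That is 37.5% of the incident intensity.

≈ 37.5%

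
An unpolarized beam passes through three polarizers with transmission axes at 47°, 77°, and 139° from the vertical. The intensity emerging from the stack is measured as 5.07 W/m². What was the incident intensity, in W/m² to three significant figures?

I₀ ≈ 61.3 W/m²

Unpolarized light through the first polarizer → I₁ = ½ I₀, now polarized at 47°.
I₂ = I₁ cos²(77° − 47°) = 0.5 I₀ · cos²(30°) = 0.375 I₀.
I₃ = I₂ cos²(139° − 77°) = 0.375 I₀ · cos²(62°) = 0.08265 I₀.
So 5.07 W/m² = 0.08265 I₀, giving I₀ = 5.07/0.08265 = 61.34 W/m².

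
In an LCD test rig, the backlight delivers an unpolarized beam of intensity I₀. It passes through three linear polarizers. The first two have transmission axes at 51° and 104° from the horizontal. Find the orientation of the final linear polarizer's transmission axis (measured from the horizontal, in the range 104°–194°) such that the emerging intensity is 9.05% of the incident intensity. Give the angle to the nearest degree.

Unpolarized light through the first polarizer → I₁ = ½ I₀, now polarized at 51°.
I₂ = I₁ cos²(104° − 51°) = 0.5 I₀ · cos²(53°) = 0.1811 I₀.
Need I₃/I₀ = 0.0905, so cos²(θ − 104°) = 0.0905 / 0.1811 = 0.4997.
θ − 104° = arccos(√0.4997) = 45.0°, giving θ ≈ 104 + 45.0 = 149.0°.

θ ≈ 149°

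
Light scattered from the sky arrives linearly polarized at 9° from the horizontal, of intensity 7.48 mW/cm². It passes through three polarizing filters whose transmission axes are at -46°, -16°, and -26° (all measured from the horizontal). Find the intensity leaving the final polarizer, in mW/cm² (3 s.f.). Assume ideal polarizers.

By Malus's law, I₁ = 7.48 mW/cm² · cos²(55°) = 2.461 mW/cm².
I₂ = I₁ · cos²(30°) = 2.461 · 0.75 = 1.846 mW/cm².
I₃ = I₂ · cos²(10°) = 1.846 · 0.9698 = 1.79 mW/cm².

I ≈ 1.79 mW/cm²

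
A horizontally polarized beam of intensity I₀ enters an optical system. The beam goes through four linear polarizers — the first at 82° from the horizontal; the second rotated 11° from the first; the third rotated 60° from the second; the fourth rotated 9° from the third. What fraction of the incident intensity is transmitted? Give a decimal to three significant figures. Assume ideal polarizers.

≈ 0.00455 I₀

By Malus's law, I₁ = I₀ cos²(82° − 0°) = I₀ cos²(82°) = 0.01937 I₀.
I₂ = I₁ cos²(11°) = 0.01937 · 0.9636 I₀ = 0.01866 I₀.
I₃ = I₂ cos²(60°) = 0.01866 · 0.25 I₀ = 0.004666 I₀.
I₄ = I₃ cos²(9°) = 0.004666 · 0.9755 I₀ = 0.004552 I₀.
Transmitted fraction = 0.004552.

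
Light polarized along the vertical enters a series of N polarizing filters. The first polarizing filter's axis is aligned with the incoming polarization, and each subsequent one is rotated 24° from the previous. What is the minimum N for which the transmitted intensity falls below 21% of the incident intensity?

N = 10

First polarizer is aligned with the polarization: full transmission.
Each further stage multiplies by cos²(24°) = 0.8346.
After N polarizers: T = 0.8346^(N−1). Require T < 0.21 ⇒ N−1 > ln(0.21)/ln(0.8346) = 8.63, so N−1 ≥ 9 and N = 10.
Check: N=10 gives T = 0.1964 < 0.21; N=9 gives T = 0.2353.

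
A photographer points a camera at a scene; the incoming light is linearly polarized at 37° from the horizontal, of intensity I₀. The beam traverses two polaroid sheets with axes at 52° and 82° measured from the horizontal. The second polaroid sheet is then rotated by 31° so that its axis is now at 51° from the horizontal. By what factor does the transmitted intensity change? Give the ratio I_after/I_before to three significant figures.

Before rotation:
By Malus's law, I₁ = I₀ cos²(52° − 37°) = I₀ cos²(15°) = 0.933 I₀.
I₂ = I₁ cos²(82° − 52°) = 0.933 I₀ · cos²(30°) = 0.6998 I₀.
After rotation:
I₁ = I₀ cos²(52° − 37°) = I₀ cos²(15°) = 0.933 I₀.
I₂ = I₁ cos²(51° − 52°) = 0.933 I₀ · cos²(1°) = 0.9327 I₀.
Ratio = 0.9327 / 0.6998 = 1.333.

I_new/I_old ≈ 1.33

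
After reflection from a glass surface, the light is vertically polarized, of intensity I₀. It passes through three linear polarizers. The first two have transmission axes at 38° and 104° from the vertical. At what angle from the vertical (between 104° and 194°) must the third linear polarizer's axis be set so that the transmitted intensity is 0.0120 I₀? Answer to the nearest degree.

θ ≈ 174°

I₁ = I₀ cos²(38° − 0°) = I₀ cos²(38°) = 0.621 I₀.
I₂ = I₁ cos²(104° − 38°) = 0.621 I₀ · cos²(66°) = 0.1027 I₀.
Need I₃/I₀ = 0.012, so cos²(θ − 104°) = 0.012 / 0.1027 = 0.1168.
θ − 104° = arccos(√0.1168) = 70.0°, giving θ ≈ 104 + 70.0 = 174.0°.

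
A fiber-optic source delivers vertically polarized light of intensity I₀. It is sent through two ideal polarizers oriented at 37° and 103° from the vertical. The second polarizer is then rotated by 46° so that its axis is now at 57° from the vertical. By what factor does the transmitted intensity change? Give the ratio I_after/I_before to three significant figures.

I_new/I_old ≈ 5.34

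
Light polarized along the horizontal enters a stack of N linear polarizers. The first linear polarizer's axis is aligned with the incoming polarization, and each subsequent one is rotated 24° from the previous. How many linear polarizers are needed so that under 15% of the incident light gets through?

First polarizer is aligned with the polarization: full transmission.
Each further stage multiplies by cos²(24°) = 0.8346.
After N polarizers: T = 0.8346^(N−1). Require T < 0.15 ⇒ N−1 > ln(0.15)/ln(0.8346) = 10.49, so N−1 ≥ 11 and N = 12.
Check: N=12 gives T = 0.1368 < 0.15; N=11 gives T = 0.1639.

N = 12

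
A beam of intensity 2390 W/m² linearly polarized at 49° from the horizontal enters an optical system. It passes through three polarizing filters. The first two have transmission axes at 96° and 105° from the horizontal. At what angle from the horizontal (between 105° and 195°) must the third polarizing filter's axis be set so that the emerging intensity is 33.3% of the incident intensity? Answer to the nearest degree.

By Malus's law, I₁ = I₀ cos²(96° − 49°) = I₀ cos²(47°) = 0.4651 I₀.
I₂ = I₁ cos²(105° − 96°) = 0.4651 I₀ · cos²(9°) = 0.4537 I₀.
Need I₃/I₀ = 0.333, so cos²(θ − 105°) = 0.333 / 0.4537 = 0.7339.
θ − 105° = arccos(√0.7339) = 31.1°, giving θ ≈ 105 + 31.1 = 136.1°.

θ ≈ 136°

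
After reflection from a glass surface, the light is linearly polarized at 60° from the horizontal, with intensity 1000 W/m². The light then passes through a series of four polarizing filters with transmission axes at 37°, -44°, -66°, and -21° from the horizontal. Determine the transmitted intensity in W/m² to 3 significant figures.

I₁ = 1000 W/m² · cos²(23°) = 847.3 W/m².
I₂ = I₁ · cos²(81°) = 847.3 · 0.02447 = 20.74 W/m².
I₃ = I₂ · cos²(22°) = 20.74 · 0.8597 = 17.83 W/m².
I₄ = I₃ · cos²(45°) = 17.83 · 0.5 = 8.913 W/m².

I ≈ 8.91 W/m²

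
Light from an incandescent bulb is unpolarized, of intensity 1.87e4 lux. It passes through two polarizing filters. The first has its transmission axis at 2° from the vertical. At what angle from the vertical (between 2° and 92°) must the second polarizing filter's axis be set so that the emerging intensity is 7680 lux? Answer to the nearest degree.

θ ≈ 27°

Unpolarized light through the first polarizer → I₁ = ½ I₀, now polarized at 2°.
Target fraction: 7680 / 1.87e4 lux = 0.4107 of I₀.
Need I₂/I₀ = 0.4107, so cos²(θ − 2°) = 0.4107 / 0.5 = 0.8214.
θ − 2° = arccos(√0.8214) = 25.0°, giving θ ≈ 2 + 25.0 = 27.0°.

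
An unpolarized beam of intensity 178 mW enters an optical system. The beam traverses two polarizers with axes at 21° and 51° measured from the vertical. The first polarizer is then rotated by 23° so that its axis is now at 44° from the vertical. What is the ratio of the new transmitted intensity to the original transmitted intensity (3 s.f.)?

Before rotation:
Unpolarized light through the first polarizer → I₁ = ½ I₀, now polarized at 21°.
I₂ = I₁ cos²(51° − 21°) = 0.5 I₀ · cos²(30°) = 0.375 I₀.
After rotation:
Unpolarized light through the first polarizer → I₁ = ½ I₀, now polarized at 44°.
I₂ = I₁ cos²(51° − 44°) = 0.5 I₀ · cos²(7°) = 0.4926 I₀.
Ratio = 0.4926 / 0.375 = 1.314.

I_new/I_old ≈ 1.31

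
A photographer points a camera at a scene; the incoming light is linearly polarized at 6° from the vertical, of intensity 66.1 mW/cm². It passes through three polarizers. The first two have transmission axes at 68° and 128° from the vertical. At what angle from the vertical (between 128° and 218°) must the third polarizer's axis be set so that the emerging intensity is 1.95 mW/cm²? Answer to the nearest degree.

θ ≈ 171°

By Malus's law, I₁ = I₀ cos²(68° − 6°) = I₀ cos²(62°) = 0.2204 I₀.
I₂ = I₁ cos²(128° − 68°) = 0.2204 I₀ · cos²(60°) = 0.0551 I₀.
Target fraction: 1.95 / 66.1 mW/cm² = 0.0295 of I₀.
Need I₃/I₀ = 0.0295, so cos²(θ − 128°) = 0.0295 / 0.0551 = 0.5354.
θ − 128° = arccos(√0.5354) = 43.0°, giving θ ≈ 128 + 43.0 = 171.0°.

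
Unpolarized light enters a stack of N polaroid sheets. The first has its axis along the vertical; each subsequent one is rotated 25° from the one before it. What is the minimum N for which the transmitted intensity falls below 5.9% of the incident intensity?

First polarizer halves the unpolarized light: factor 1/2.
Each further stage multiplies by cos²(25°) = 0.8214.
After N polarizers: T = 0.5·0.8214^(N−1). Require T < 0.059 ⇒ N−1 > ln(0.059/0.5)/ln(0.8214) = 10.86, so N−1 ≥ 11 and N = 12.
Check: N=12 gives T = 0.05742 < 0.059; N=11 gives T = 0.0699.

N = 12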